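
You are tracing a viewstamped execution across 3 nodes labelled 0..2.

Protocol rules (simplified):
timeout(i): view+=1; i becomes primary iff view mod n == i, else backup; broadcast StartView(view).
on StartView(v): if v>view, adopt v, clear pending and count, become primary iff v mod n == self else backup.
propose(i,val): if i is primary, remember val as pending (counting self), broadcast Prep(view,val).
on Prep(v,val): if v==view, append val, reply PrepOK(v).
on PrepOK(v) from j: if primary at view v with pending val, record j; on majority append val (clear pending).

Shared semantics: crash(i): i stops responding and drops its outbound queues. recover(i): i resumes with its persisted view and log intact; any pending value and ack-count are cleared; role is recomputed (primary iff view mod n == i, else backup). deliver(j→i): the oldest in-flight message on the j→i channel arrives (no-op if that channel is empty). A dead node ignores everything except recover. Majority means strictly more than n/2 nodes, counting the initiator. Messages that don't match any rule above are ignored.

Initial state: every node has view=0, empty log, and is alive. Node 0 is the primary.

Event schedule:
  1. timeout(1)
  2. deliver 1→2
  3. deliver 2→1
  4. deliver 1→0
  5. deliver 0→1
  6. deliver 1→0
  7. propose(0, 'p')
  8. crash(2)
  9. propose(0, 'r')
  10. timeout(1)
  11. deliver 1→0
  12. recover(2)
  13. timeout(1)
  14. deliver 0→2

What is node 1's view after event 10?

2

after 1 — timeout(1): n1:prim/v1/[-]
after 2 — deliver 1→2: n2:back/v1/[-]
after 3 — deliver 2→1: ·
after 4 — deliver 1→0: n0:back/v1/[-]
after 5 — deliver 0→1: ·
after 6 — deliver 1→0: ·
after 7 — propose(0,'p'): ·
after 8 — crash(2): n2:✗back/v1/[-]
after 9 — propose(0,'r'): ·
after 10 — timeout(1): n1:back/v2/[-]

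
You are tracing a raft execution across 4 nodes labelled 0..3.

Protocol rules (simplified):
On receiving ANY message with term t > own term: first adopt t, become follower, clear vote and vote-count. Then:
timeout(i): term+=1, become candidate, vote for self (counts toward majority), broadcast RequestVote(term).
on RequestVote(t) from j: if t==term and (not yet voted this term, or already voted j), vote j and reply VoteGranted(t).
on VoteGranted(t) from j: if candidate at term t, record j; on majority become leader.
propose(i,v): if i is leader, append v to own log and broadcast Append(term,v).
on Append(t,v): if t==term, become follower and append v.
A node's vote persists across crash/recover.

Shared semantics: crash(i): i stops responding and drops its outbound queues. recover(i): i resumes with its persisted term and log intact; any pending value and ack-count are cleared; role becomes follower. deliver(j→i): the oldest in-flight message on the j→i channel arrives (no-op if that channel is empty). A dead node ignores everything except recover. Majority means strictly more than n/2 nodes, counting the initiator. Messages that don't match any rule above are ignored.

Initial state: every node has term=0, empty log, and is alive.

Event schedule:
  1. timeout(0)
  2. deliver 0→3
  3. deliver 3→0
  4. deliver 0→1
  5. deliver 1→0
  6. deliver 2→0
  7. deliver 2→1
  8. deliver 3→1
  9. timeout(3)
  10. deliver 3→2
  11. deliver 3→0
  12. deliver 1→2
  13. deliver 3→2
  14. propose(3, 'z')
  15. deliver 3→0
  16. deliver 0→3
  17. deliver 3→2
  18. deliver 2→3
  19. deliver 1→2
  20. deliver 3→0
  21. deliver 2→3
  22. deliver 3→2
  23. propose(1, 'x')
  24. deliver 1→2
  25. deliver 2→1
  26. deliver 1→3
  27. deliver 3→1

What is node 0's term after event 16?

2

[1] timeout(0) → N0(cand t1 [-])
[2] deliver 0→3 → N3(foll t1 [-])
[3] deliver 3→0 → ∅
[4] deliver 0→1 → N1(foll t1 [-])
[5] deliver 1→0 → N0(lead t1 [-])
[6] deliver 2→0 → ∅
[7] deliver 2→1 → ∅
[8] deliver 3→1 → ∅
[9] timeout(3) → N3(cand t2 [-])
[10] deliver 3→2 → N2(foll t2 [-])
[11] deliver 3→0 → N0(foll t2 [-])
[12] deliver 1→2 → ∅
[13] deliver 3→2 → ∅
[14] propose(3,'z') → ∅
[15] deliver 3→0 → ∅
[16] deliver 0→3 → ∅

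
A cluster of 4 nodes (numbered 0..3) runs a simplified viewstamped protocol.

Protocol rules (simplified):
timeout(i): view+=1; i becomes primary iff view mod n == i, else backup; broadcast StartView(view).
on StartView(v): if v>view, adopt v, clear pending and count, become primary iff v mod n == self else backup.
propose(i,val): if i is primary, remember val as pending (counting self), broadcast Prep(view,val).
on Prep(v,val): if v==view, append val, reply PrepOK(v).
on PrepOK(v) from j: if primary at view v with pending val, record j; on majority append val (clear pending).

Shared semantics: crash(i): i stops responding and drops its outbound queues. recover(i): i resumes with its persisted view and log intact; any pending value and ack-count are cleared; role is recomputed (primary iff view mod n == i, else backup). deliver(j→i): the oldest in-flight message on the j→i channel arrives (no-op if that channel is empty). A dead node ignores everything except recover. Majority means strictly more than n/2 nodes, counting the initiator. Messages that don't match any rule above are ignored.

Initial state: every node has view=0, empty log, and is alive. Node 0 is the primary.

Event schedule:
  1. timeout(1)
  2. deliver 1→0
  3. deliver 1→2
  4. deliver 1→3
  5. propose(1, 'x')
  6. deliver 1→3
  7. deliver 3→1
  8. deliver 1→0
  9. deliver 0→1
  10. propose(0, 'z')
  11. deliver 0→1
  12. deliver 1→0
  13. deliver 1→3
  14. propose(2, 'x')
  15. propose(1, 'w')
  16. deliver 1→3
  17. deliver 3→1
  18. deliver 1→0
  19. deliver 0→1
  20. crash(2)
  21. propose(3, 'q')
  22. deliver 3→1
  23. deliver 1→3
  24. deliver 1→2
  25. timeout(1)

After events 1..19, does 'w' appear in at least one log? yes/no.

yes

e1 timeout(1): 1[prim,v=1,-]
e2 deliver 1→0: 0[back,v=1,-]
e3 deliver 1→2: 2[back,v=1,-]
e4 deliver 1→3: 3[back,v=1,-]
e5 propose(1,'x'): ·
e6 deliver 1→3: 3[back,v=1,x]
e7 deliver 3→1: ·
e8 deliver 1→0: 0[back,v=1,x]
e9 deliver 0→1: 1[prim,v=1,x]
e10 propose(0,'z'): ·
e11 deliver 0→1: ·
e12 deliver 1→0: ·
e13 deliver 1→3: ·
e14 propose(2,'x'): ·
e15 propose(1,'w'): ·
e16 deliver 1→3: 3[back,v=1,x,w]
e17 deliver 3→1: ·
e18 deliver 1→0: 0[back,v=1,x,w]
e19 deliver 0→1: 1[prim,v=1,x,w]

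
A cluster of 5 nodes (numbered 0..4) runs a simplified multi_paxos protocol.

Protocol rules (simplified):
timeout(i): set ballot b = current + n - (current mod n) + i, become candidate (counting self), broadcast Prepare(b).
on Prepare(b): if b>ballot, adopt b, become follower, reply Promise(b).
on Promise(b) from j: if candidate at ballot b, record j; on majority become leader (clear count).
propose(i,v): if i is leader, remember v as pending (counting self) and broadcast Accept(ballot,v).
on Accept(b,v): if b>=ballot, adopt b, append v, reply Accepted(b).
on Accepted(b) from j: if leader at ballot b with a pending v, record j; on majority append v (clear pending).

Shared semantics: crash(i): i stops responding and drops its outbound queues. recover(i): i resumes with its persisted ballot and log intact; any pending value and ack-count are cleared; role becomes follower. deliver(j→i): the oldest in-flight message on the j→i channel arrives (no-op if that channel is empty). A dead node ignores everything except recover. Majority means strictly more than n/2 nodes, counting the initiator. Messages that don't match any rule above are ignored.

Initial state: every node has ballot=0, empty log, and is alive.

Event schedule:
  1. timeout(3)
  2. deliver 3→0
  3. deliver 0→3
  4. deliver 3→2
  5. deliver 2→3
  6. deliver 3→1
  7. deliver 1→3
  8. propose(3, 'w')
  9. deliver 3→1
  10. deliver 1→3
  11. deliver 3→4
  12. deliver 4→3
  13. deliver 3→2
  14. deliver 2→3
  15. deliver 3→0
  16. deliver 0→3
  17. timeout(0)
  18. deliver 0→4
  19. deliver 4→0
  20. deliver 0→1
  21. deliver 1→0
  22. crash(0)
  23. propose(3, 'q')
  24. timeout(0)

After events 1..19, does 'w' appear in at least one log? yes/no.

yes

step 1 timeout(3): 3={cand,b=8,log=-}
step 2 deliver 3→0: 0={foll,b=8,log=-}
step 3 deliver 0→3: —
step 4 deliver 3→2: 2={foll,b=8,log=-}
step 5 deliver 2→3: 3={lead,b=8,log=-}
step 6 deliver 3→1: 1={foll,b=8,log=-}
step 7 deliver 1→3: —
step 8 propose(3,'w'): —
step 9 deliver 3→1: 1={foll,b=8,log=w}
step 10 deliver 1→3: —
step 11 deliver 3→4: 4={foll,b=8,log=-}
step 12 deliver 4→3: —
step 13 deliver 3→2: 2={foll,b=8,log=w}
step 14 deliver 2→3: 3={lead,b=8,log=w}
step 15 deliver 3→0: 0={foll,b=8,log=w}
step 16 deliver 0→3: —
step 17 timeout(0): 0={cand,b=10,log=w}
step 18 deliver 0→4: 4={foll,b=10,log=-}
step 19 deliver 4→0: —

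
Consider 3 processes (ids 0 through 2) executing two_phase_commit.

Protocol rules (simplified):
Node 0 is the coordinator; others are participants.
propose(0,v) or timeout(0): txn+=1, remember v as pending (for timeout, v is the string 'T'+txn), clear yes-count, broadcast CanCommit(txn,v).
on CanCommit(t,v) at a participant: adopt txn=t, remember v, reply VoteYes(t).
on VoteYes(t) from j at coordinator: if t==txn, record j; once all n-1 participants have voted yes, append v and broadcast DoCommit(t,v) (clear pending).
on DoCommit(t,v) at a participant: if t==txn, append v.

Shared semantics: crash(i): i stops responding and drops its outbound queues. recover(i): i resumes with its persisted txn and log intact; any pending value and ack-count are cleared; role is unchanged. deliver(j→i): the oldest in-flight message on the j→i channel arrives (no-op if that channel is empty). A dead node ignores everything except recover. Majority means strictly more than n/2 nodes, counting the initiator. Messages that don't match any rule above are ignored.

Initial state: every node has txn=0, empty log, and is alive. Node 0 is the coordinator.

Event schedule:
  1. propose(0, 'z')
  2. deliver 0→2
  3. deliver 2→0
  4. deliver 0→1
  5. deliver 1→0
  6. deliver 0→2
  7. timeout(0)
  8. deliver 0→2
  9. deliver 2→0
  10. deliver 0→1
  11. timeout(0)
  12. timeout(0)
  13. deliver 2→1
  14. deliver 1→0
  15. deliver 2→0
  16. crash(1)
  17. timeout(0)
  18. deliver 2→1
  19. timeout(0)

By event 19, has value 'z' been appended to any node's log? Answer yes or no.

step 1 propose(0,'z'): 0={coor,t=1,log=-}
step 2 deliver 0→2: 2={part,t=1,log=-}
step 3 deliver 2→0: —
step 4 deliver 0→1: 1={part,t=1,log=-}
step 5 deliver 1→0: 0={coor,t=1,log=z}
step 6 deliver 0→2: 2={part,t=1,log=z}
step 7 timeout(0): 0={coor,t=2,log=z}
step 8 deliver 0→2: 2={part,t=2,log=z}
step 9 deliver 2→0: —
step 10 deliver 0→1: 1={part,t=1,log=z}
step 11 timeout(0): 0={coor,t=3,log=z}
step 12 timeout(0): 0={coor,t=4,log=z}
step 13 deliver 2→1: —
step 14 deliver 1→0: —
step 15 deliver 2→0: —
step 16 crash(1): 1={✗part,t=1,log=z}
step 17 timeout(0): 0={coor,t=5,log=z}
step 18 deliver 2→1: —
step 19 timeout(0): 0={coor,t=6,log=z}

yes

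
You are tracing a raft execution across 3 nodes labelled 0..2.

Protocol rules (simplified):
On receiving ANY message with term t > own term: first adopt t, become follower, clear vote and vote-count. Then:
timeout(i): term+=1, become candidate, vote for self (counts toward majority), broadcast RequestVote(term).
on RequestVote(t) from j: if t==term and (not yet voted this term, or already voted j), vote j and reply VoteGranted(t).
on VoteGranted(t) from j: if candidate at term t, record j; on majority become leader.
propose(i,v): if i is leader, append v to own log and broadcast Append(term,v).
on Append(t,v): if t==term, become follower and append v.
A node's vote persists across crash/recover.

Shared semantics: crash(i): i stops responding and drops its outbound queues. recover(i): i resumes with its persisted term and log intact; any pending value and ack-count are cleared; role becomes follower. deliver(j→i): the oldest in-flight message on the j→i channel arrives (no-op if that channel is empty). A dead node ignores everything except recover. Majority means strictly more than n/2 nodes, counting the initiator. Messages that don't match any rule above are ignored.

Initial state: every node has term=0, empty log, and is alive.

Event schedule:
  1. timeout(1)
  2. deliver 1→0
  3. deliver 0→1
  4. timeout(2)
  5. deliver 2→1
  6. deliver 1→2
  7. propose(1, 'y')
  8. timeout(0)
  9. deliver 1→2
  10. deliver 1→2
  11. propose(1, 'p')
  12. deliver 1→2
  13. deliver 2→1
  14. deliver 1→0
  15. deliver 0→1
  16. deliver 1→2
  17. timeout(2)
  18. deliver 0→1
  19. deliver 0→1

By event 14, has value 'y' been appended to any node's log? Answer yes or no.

yes

e1 timeout(1): 1[cand,t=1,-]
e2 deliver 1→0: 0[foll,t=1,-]
e3 deliver 0→1: 1[lead,t=1,-]
e4 timeout(2): 2[cand,t=1,-]
e5 deliver 2→1: ·
e6 deliver 1→2: ·
e7 propose(1,'y'): 1[lead,t=1,y]
e8 timeout(0): 0[cand,t=2,-]
e9 deliver 1→2: 2[foll,t=1,y]
e10 deliver 1→2: ·
e11 propose(1,'p'): 1[lead,t=1,y,p]
e12 deliver 1→2: 2[foll,t=1,y,p]
e13 deliver 2→1: ·
e14 deliver 1→0: ·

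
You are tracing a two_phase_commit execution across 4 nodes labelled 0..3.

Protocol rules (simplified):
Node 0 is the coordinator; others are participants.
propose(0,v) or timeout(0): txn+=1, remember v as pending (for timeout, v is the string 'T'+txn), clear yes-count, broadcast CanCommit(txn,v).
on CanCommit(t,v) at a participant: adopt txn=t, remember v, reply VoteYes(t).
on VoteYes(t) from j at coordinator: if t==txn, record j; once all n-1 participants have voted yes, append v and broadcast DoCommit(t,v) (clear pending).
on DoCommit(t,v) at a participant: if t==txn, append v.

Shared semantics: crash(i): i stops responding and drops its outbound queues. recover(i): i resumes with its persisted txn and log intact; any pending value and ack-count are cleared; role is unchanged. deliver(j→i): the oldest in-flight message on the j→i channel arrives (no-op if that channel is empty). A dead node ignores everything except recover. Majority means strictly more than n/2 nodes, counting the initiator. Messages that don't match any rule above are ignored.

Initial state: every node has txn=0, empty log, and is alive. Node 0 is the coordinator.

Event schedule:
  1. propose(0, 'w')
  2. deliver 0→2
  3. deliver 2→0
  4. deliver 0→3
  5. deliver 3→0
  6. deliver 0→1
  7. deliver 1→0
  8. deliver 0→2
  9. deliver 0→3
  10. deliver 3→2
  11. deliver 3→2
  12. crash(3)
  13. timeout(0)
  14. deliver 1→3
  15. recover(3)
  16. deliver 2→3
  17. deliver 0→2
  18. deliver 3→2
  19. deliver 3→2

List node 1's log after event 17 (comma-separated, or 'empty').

empty

step 1 propose(0,'w'): 0={coor,t=1,log=-}
step 2 deliver 0→2: 2={part,t=1,log=-}
step 3 deliver 2→0: —
step 4 deliver 0→3: 3={part,t=1,log=-}
step 5 deliver 3→0: —
step 6 deliver 0→1: 1={part,t=1,log=-}
step 7 deliver 1→0: 0={coor,t=1,log=w}
step 8 deliver 0→2: 2={part,t=1,log=w}
step 9 deliver 0→3: 3={part,t=1,log=w}
step 10 deliver 3→2: —
step 11 deliver 3→2: —
step 12 crash(3): 3={✗part,t=1,log=w}
step 13 timeout(0): 0={coor,t=2,log=w}
step 14 deliver 1→3: —
step 15 recover(3): 3={part,t=1,log=w}
step 16 deliver 2→3: —
step 17 deliver 0→2: 2={part,t=2,log=w}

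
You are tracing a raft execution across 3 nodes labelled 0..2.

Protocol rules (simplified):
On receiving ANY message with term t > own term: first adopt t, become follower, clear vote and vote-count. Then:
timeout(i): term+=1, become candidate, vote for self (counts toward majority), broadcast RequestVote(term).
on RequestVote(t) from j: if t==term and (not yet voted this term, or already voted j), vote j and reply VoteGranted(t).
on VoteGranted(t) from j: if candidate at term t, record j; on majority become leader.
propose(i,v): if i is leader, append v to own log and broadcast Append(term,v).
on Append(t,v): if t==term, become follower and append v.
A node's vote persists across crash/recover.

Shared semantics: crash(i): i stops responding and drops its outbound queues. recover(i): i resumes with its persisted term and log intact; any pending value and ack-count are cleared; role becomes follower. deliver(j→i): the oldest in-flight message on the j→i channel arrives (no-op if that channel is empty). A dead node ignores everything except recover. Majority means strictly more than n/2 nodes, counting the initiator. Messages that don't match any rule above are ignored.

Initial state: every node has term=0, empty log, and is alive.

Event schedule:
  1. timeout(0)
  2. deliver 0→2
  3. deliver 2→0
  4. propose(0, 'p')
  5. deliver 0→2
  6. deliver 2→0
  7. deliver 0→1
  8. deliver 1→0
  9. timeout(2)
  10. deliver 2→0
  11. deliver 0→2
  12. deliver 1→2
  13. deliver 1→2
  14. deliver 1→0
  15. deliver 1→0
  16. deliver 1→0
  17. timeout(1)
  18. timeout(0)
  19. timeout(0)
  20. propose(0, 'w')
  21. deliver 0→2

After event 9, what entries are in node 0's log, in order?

p

1. timeout(0):  <0:cand t1 ->
2. deliver 0→2:  <2:foll t1 ->
3. deliver 2→0:  <0:lead t1 ->
4. propose(0,'p'):  <0:lead t1 p>
5. deliver 0→2:  <2:foll t1 p>
6. deliver 2→0:  nop
7. deliver 0→1:  <1:foll t1 ->
8. deliver 1→0:  nop
9. timeout(2):  <2:cand t2 p>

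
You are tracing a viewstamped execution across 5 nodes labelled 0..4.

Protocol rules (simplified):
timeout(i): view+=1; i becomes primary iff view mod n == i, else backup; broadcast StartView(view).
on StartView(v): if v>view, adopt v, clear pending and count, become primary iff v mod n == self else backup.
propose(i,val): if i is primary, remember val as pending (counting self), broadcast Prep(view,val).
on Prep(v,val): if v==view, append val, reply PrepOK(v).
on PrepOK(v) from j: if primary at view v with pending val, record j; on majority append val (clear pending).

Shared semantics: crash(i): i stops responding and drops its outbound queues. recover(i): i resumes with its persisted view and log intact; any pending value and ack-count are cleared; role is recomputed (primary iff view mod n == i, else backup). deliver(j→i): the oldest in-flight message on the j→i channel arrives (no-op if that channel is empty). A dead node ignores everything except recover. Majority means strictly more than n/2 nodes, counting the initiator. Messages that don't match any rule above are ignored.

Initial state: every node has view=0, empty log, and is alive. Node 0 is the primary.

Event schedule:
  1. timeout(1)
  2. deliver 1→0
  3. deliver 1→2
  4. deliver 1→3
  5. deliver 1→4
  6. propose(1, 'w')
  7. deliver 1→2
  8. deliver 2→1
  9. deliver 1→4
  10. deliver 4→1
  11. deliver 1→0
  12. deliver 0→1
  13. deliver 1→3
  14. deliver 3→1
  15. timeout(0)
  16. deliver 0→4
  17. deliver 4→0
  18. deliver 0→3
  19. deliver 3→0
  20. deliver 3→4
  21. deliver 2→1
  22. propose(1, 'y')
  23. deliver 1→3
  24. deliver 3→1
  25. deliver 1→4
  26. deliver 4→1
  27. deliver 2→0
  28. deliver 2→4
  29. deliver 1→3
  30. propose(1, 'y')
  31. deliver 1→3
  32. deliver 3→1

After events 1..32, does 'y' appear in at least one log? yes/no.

no

after 1 — timeout(1): n1:prim/v1/[-]
after 2 — deliver 1→0: n0:back/v1/[-]
after 3 — deliver 1→2: n2:back/v1/[-]
after 4 — deliver 1→3: n3:back/v1/[-]
after 5 — deliver 1→4: n4:back/v1/[-]
after 6 — propose(1,'w'): ·
after 7 — deliver 1→2: n2:back/v1/[w]
after 8 — deliver 2→1: ·
after 9 — deliver 1→4: n4:back/v1/[w]
after 10 — deliver 4→1: n1:prim/v1/[w]
after 11 — deliver 1→0: n0:back/v1/[w]
after 12 — deliver 0→1: ·
after 13 — deliver 1→3: n3:back/v1/[w]
after 14 — deliver 3→1: ·
after 15 — timeout(0): n0:back/v2/[w]
after 16 — deliver 0→4: n4:back/v2/[w]
after 17 — deliver 4→0: ·
after 18 — deliver 0→3: n3:back/v2/[w]
after 19 — deliver 3→0: ·
after 20 — deliver 3→4: ·
after 21 — deliver 2→1: ·
after 22 — propose(1,'y'): ·
after 23 — deliver 1→3: ·
after 24 — deliver 3→1: ·
after 25 — deliver 1→4: ·
after 26 — deliver 4→1: ·
after 27 — deliver 2→0: ·
after 28 — deliver 2→4: ·
after 29 — deliver 1→3: ·
after 30 — propose(1,'y'): ·
after 31 — deliver 1→3: ·
after 32 — deliver 3→1: ·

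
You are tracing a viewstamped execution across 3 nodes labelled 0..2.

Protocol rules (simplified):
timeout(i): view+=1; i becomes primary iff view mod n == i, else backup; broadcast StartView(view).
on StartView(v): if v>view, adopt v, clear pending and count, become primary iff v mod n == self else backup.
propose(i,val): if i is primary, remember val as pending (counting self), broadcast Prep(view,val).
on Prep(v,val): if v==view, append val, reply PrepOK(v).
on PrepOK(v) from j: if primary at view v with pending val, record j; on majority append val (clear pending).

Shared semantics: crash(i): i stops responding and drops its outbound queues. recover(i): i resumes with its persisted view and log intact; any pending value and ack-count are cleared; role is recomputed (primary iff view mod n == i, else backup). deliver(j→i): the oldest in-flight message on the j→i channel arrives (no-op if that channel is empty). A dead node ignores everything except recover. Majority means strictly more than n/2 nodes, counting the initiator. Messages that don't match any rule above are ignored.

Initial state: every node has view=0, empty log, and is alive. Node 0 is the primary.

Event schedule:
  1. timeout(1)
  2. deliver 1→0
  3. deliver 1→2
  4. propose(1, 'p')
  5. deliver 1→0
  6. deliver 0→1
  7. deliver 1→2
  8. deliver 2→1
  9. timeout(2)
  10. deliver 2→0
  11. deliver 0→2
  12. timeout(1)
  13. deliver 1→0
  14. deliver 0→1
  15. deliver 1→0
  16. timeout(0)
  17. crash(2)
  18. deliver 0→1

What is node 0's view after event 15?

e1 timeout(1): 1[prim,v=1,-]
e2 deliver 1→0: 0[back,v=1,-]
e3 deliver 1→2: 2[back,v=1,-]
e4 propose(1,'p'): ·
e5 deliver 1→0: 0[back,v=1,p]
e6 deliver 0→1: 1[prim,v=1,p]
e7 deliver 1→2: 2[back,v=1,p]
e8 deliver 2→1: ·
e9 timeout(2): 2[prim,v=2,p]
e10 deliver 2→0: 0[back,v=2,p]
e11 deliver 0→2: ·
e12 timeout(1): 1[back,v=2,p]
e13 deliver 1→0: ·
e14 deliver 0→1: ·
e15 deliver 1→0: ·

2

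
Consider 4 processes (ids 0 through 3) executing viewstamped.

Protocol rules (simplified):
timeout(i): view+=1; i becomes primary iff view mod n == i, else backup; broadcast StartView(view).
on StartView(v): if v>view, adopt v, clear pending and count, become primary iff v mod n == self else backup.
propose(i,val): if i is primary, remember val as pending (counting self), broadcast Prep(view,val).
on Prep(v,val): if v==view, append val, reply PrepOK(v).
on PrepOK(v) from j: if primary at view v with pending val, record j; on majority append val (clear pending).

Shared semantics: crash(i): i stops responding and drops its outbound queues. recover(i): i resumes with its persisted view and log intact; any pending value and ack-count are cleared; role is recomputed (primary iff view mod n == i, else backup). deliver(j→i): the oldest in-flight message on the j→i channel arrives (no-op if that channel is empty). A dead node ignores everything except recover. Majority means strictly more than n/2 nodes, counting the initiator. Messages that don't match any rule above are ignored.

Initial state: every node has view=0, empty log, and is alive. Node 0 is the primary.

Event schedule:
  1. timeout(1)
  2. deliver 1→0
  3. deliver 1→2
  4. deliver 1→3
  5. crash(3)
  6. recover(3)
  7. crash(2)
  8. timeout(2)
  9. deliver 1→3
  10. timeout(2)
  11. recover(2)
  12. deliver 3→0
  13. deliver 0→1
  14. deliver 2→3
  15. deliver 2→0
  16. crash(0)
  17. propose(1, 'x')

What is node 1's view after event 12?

1

[1] timeout(1) → N1(prim v1 [-])
[2] deliver 1→0 → N0(back v1 [-])
[3] deliver 1→2 → N2(back v1 [-])
[4] deliver 1→3 → N3(back v1 [-])
[5] crash(3) → N3(✗back v1 [-])
[6] recover(3) → N3(back v1 [-])
[7] crash(2) → N2(✗back v1 [-])
[8] timeout(2) → ∅
[9] deliver 1→3 → ∅
[10] timeout(2) → ∅
[11] recover(2) → N2(back v1 [-])
[12] deliver 3→0 → ∅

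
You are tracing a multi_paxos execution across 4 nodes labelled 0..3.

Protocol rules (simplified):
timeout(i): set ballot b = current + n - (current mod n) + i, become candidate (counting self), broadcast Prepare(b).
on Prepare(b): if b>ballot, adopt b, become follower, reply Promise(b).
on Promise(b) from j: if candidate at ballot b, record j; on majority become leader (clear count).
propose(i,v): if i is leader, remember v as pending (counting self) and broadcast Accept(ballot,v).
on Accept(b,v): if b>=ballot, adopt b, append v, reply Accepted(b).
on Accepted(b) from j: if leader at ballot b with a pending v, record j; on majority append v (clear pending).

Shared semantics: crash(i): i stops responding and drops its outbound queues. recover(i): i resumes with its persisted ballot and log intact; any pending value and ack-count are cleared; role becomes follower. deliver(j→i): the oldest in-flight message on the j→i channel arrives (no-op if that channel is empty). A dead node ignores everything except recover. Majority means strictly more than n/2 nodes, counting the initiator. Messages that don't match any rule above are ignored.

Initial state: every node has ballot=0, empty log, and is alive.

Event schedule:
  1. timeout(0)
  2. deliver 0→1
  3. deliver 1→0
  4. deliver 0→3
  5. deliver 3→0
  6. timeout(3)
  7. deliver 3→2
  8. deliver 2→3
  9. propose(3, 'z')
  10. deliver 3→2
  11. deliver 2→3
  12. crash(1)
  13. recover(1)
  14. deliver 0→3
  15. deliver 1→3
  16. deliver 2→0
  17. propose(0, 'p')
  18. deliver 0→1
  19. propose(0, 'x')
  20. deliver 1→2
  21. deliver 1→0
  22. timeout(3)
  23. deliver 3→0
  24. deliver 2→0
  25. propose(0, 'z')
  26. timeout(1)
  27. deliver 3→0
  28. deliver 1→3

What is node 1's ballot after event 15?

[1] timeout(0) → N0(cand b4 [-])
[2] deliver 0→1 → N1(foll b4 [-])
[3] deliver 1→0 → ∅
[4] deliver 0→3 → N3(foll b4 [-])
[5] deliver 3→0 → N0(lead b4 [-])
[6] timeout(3) → N3(cand b11 [-])
[7] deliver 3→2 → N2(foll b11 [-])
[8] deliver 2→3 → ∅
[9] propose(3,'z') → ∅
[10] deliver 3→2 → ∅
[11] deliver 2→3 → ∅
[12] crash(1) → N1(✗foll b4 [-])
[13] recover(1) → N1(foll b4 [-])
[14] deliver 0→3 → ∅
[15] deliver 1→3 → ∅

4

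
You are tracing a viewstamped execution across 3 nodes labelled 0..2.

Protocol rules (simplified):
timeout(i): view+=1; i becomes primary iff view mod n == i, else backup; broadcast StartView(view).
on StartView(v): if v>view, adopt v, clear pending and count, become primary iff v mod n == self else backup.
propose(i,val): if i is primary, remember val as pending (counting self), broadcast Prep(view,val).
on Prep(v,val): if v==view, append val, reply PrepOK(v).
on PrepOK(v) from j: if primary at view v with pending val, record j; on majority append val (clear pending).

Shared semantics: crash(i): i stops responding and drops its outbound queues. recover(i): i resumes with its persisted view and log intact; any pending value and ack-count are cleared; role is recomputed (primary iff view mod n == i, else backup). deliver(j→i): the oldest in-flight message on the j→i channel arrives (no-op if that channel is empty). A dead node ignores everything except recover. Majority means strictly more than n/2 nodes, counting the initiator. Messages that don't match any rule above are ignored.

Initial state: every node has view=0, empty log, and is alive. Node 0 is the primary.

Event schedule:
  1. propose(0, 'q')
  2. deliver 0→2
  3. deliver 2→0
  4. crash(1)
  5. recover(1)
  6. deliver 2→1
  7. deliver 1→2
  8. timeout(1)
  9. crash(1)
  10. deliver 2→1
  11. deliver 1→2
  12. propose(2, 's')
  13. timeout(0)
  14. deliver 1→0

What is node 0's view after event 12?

after 1 — propose(0,'q'): ·
after 2 — deliver 0→2: n2:back/v0/[q]
after 3 — deliver 2→0: n0:prim/v0/[q]
after 4 — crash(1): n1:✗back/v0/[-]
after 5 — recover(1): n1:back/v0/[-]
after 6 — deliver 2→1: ·
after 7 — deliver 1→2: ·
after 8 — timeout(1): n1:prim/v1/[-]
after 9 — crash(1): n1:✗prim/v1/[-]
after 10 — deliver 2→1: ·
after 11 — deliver 1→2: ·
after 12 — propose(2,'s'): ·

0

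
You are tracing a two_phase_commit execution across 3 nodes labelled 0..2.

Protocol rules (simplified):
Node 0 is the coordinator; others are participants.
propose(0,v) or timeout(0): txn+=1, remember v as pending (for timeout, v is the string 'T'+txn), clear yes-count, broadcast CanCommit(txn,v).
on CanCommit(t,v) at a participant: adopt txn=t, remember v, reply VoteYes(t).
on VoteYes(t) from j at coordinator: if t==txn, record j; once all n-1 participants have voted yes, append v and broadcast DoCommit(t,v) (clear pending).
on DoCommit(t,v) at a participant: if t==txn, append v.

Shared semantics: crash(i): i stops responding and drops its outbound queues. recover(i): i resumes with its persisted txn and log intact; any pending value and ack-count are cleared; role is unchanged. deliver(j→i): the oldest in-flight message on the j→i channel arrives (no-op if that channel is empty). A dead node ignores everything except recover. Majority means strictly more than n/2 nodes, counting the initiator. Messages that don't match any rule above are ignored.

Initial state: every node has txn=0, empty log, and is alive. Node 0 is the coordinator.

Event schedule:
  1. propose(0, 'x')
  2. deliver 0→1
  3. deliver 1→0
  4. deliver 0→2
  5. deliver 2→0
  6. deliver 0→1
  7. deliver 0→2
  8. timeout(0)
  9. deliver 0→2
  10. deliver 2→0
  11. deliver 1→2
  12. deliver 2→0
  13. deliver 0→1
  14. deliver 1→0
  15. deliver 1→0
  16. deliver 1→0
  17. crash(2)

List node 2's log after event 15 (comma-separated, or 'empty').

after 1 — propose(0,'x'): n0:coor/t1/[-]
after 2 — deliver 0→1: n1:part/t1/[-]
after 3 — deliver 1→0: ·
after 4 — deliver 0→2: n2:part/t1/[-]
after 5 — deliver 2→0: n0:coor/t1/[x]
after 6 — deliver 0→1: n1:part/t1/[x]
after 7 — deliver 0→2: n2:part/t1/[x]
after 8 — timeout(0): n0:coor/t2/[x]
after 9 — deliver 0→2: n2:part/t2/[x]
after 10 — deliver 2→0: ·
after 11 — deliver 1→2: ·
after 12 — deliver 2→0: ·
after 13 — deliver 0→1: n1:part/t2/[x]
after 14 — deliver 1→0: n0:coor/t2/[x,T2]
after 15 — deliver 1→0: ·

x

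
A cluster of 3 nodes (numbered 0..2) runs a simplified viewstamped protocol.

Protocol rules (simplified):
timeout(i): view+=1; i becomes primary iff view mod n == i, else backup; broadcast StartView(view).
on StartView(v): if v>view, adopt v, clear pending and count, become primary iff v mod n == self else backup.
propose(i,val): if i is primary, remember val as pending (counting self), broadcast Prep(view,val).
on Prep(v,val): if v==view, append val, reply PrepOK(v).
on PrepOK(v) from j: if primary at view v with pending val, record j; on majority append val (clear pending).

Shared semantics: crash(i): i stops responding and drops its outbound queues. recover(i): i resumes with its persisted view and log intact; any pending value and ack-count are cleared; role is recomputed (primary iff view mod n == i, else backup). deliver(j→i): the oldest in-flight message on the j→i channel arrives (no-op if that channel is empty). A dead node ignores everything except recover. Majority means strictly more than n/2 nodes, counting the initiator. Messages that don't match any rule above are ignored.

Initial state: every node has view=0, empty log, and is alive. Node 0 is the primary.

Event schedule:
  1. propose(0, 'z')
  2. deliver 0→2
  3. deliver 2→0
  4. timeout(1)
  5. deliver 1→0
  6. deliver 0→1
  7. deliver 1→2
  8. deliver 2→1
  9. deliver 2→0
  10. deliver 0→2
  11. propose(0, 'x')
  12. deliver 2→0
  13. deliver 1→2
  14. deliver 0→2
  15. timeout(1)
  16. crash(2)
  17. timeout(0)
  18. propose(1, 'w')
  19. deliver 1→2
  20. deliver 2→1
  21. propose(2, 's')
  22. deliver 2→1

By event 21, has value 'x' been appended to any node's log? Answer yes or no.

1. propose(0,'z'):  nop
2. deliver 0→2:  <2:back v0 z>
3. deliver 2→0:  <0:prim v0 z>
4. timeout(1):  <1:prim v1 ->
5. deliver 1→0:  <0:back v1 z>
6. deliver 0→1:  nop
7. deliver 1→2:  <2:back v1 z>
8. deliver 2→1:  nop
9. deliver 2→0:  nop
10. deliver 0→2:  nop
11. propose(0,'x'):  nop
12. deliver 2→0:  nop
13. deliver 1→2:  nop
14. deliver 0→2:  nop
15. timeout(1):  <1:back v2 ->
16. crash(2):  <2:✗back v1 z>
17. timeout(0):  <0:back v2 z>
18. propose(1,'w'):  nop
19. deliver 1→2:  nop
20. deliver 2→1:  nop
21. propose(2,'s'):  nop

no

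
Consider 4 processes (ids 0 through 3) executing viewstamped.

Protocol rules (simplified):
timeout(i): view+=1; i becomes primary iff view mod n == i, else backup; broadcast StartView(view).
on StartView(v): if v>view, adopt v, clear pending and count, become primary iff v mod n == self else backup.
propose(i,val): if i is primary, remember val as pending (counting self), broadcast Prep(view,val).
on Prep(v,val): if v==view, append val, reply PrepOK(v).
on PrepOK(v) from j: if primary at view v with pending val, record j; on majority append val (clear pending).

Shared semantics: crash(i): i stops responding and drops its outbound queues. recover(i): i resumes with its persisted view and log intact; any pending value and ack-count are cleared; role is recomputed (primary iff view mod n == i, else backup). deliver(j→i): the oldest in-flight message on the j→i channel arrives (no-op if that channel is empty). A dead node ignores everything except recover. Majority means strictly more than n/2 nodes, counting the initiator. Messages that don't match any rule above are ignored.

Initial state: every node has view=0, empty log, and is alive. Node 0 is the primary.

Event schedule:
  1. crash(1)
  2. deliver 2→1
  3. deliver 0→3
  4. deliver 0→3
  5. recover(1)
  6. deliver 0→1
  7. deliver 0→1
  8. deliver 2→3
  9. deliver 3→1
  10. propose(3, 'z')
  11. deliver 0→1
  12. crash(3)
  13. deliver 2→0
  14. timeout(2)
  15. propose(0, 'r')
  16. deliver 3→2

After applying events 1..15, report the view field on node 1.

0

step 1 crash(1): 1={✗back,v=0,log=-}
step 2 deliver 2→1: —
step 3 deliver 0→3: —
step 4 deliver 0→3: —
step 5 recover(1): 1={back,v=0,log=-}
step 6 deliver 0→1: —
step 7 deliver 0→1: —
step 8 deliver 2→3: —
step 9 deliver 3→1: —
step 10 propose(3,'z'): —
step 11 deliver 0→1: —
step 12 crash(3): 3={✗back,v=0,log=-}
step 13 deliver 2→0: —
step 14 timeout(2): 2={back,v=1,log=-}
step 15 propose(0,'r'): —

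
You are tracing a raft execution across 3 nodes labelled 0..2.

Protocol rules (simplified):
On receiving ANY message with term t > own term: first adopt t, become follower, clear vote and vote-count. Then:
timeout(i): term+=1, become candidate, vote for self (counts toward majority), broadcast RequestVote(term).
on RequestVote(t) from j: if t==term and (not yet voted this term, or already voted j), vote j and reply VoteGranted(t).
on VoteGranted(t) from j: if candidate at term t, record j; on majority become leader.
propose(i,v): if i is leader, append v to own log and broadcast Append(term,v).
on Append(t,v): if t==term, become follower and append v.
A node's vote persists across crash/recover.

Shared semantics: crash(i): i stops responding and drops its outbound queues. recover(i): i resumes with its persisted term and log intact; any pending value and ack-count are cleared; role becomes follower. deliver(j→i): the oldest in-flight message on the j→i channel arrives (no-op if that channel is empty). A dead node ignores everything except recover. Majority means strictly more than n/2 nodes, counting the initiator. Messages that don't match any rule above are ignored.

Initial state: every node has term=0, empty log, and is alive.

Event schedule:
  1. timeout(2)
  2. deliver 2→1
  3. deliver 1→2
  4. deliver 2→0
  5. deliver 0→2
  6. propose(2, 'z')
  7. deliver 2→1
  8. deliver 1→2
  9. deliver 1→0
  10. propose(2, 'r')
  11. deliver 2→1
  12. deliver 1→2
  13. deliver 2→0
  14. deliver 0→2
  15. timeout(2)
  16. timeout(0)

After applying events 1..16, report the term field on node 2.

2

e1 timeout(2): 2[cand,t=1,-]
e2 deliver 2→1: 1[foll,t=1,-]
e3 deliver 1→2: 2[lead,t=1,-]
e4 deliver 2→0: 0[foll,t=1,-]
e5 deliver 0→2: ·
e6 propose(2,'z'): 2[lead,t=1,z]
e7 deliver 2→1: 1[foll,t=1,z]
e8 deliver 1→2: ·
e9 deliver 1→0: ·
e10 propose(2,'r'): 2[lead,t=1,z,r]
e11 deliver 2→1: 1[foll,t=1,z,r]
e12 deliver 1→2: ·
e13 deliver 2→0: 0[foll,t=1,z]
e14 deliver 0→2: ·
e15 timeout(2): 2[cand,t=2,z,r]
e16 timeout(0): 0[cand,t=2,z]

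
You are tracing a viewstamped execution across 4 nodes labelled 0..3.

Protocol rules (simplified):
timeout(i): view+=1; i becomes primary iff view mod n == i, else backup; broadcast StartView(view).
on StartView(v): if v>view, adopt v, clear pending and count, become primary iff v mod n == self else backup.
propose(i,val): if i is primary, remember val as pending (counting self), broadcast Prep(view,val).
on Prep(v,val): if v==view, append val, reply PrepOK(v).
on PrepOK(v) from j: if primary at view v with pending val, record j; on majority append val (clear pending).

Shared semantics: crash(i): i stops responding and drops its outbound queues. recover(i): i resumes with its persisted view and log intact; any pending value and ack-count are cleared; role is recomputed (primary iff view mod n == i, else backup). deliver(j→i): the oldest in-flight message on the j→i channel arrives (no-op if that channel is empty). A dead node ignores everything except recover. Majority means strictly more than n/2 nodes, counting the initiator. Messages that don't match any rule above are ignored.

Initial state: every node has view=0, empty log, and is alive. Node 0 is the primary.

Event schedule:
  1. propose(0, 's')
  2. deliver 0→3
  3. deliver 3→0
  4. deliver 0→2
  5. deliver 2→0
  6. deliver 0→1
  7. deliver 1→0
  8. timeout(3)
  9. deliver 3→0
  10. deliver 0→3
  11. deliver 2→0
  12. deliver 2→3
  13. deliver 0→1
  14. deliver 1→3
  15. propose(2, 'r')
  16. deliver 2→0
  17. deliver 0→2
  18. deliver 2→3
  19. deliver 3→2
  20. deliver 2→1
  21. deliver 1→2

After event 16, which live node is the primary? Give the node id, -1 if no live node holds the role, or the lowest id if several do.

-1

after 1 — propose(0,'s'): ·
after 2 — deliver 0→3: n3:back/v0/[s]
after 3 — deliver 3→0: ·
after 4 — deliver 0→2: n2:back/v0/[s]
after 5 — deliver 2→0: n0:prim/v0/[s]
after 6 — deliver 0→1: n1:back/v0/[s]
after 7 — deliver 1→0: ·
after 8 — timeout(3): n3:back/v1/[s]
after 9 — deliver 3→0: n0:back/v1/[s]
after 10 — deliver 0→3: ·
after 11 — deliver 2→0: ·
after 12 — deliver 2→3: ·
after 13 — deliver 0→1: ·
after 14 — deliver 1→3: ·
after 15 — propose(2,'r'): ·
after 16 — deliver 2→0: ·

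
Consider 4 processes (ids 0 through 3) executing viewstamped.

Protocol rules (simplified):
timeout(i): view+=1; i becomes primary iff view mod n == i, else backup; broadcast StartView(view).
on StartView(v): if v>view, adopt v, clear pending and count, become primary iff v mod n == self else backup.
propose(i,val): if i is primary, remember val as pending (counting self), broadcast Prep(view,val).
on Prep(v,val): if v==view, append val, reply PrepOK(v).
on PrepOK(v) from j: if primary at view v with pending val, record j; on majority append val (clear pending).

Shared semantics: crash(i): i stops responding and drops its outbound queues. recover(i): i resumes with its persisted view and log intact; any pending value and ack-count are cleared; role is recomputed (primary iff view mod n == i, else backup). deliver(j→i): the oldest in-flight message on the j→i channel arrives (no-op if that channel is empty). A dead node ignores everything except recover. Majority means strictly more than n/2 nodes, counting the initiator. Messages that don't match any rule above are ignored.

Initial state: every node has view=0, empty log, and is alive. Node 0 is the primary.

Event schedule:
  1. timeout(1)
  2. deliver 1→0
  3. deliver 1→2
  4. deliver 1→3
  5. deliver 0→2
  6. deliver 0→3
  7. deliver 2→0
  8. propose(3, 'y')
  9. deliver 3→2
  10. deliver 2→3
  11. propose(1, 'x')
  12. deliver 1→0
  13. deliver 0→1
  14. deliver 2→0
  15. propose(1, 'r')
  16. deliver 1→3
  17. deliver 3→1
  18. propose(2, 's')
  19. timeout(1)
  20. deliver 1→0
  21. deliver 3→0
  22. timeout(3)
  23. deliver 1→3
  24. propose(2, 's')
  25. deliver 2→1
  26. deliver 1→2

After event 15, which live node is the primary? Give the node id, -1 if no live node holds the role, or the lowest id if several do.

1

1. timeout(1):  <1:prim v1 ->
2. deliver 1→0:  <0:back v1 ->
3. deliver 1→2:  <2:back v1 ->
4. deliver 1→3:  <3:back v1 ->
5. deliver 0→2:  nop
6. deliver 0→3:  nop
7. deliver 2→0:  nop
8. propose(3,'y'):  nop
9. deliver 3→2:  nop
10. deliver 2→3:  nop
11. propose(1,'x'):  nop
12. deliver 1→0:  <0:back v1 x>
13. deliver 0→1:  nop
14. deliver 2→0:  nop
15. propose(1,'r'):  nop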